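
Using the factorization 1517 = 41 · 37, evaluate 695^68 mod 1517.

Mod 41: 695 ≡ 39; by Fermat, exponent reduces to 68 mod 40 = 28; 39^28 ≡ 10 (mod 41).
Mod 37: 695 ≡ 29; by Fermat, exponent reduces to 68 mod 36 = 32; 29^32 ≡ 10 (mod 37).
Combine by CRT: x ≡ 10 (mod 41), x ≡ 10 (mod 37) ⇒ x ≡ 10 (mod 1517).

10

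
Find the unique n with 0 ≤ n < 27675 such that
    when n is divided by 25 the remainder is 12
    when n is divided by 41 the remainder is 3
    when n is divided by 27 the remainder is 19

From n ≡ 12 (mod 25) write n = 12 + 25t. Substituting into n ≡ 3 (mod 41) gives 25t ≡ 32 (mod 41), and since 25⁻¹ ≡ 23 (mod 41), t ≡ 39. Hence n ≡ 12 + 25·39 = 987 (mod 1025).
From n ≡ 987 (mod 1025) write n = 987 + 1025t. Substituting into n ≡ 19 (mod 27) gives 1025t ≡ 4 (mod 27), and since 26⁻¹ ≡ 26 (mod 27), t ≡ 23. Hence n ≡ 987 + 1025·23 = 24562 (mod 27675).

24562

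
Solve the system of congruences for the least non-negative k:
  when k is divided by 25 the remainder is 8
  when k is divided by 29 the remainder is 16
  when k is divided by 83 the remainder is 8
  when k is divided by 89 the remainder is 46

The moduli are pairwise coprime; N = 25·29·83·89 = 5355575.
N/25 = 214223; 214223 ≡ 23 (mod 25); 23·12 ≡ 1, so inverse 12.
N/29 = 184675; 184675 ≡ 3 (mod 29); 3·10 ≡ 1, so inverse 10.
N/83 = 64525; 64525 ≡ 34 (mod 83); 34·22 ≡ 1, so inverse 22.
N/89 = 60175; 60175 ≡ 11 (mod 89); 11·81 ≡ 1, so inverse 81.
k ≡ 8·214223·12 + 16·184675·10 + 8·64525·22 + 46·60175·81 = 285681858.
285681858 mod 5355575 = 1836383.

1836383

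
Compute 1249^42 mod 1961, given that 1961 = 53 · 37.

Mod 53: 1249 ≡ 30; 30^42 ≡ 52 (mod 53).
Mod 37: 1249 ≡ 28; by Fermat, exponent reduces to 42 mod 36 = 6; 28^6 ≡ 10 (mod 37).
Combine by CRT: x ≡ 52 (mod 53), x ≡ 10 (mod 37) ⇒ x ≡ 158 (mod 1961).

158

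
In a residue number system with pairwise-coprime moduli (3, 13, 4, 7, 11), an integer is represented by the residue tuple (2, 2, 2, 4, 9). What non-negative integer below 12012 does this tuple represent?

The moduli are pairwise coprime; N = 3·13·4·7·11 = 12012.
N/3 = 4004; 4004 ≡ 2 (mod 3); 2·2 ≡ 1, so inverse 2.
N/13 = 924; 924 ≡ 1 (mod 13), inverse 1.
N/4 = 3003; 3003 ≡ 3 (mod 4); 3·3 ≡ 1, so inverse 3.
N/7 = 1716; 1716 ≡ 1 (mod 7), inverse 1.
N/11 = 1092; 1092 ≡ 3 (mod 11); 3·4 ≡ 1, so inverse 4.
x ≡ 2·4004·2 + 2·924·1 + 2·3003·3 + 4·1716·1 + 9·1092·4 = 82058.
82058 mod 12012 = 9986.

9986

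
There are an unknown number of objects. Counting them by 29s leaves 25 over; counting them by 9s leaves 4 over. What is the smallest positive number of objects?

112

Combine the congruences pairwise.
From N ≡ 25 (mod 29) write N = 25 + 29t. Substituting into N ≡ 4 (mod 9) gives 29t ≡ 6 (mod 9), and since 2⁻¹ ≡ 5 (mod 9), t ≡ 3. Hence N ≡ 25 + 29·3 = 112 (mod 261).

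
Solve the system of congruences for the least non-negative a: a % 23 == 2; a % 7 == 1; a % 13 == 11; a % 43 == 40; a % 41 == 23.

2484623

Combine the congruences pairwise.
From a ≡ 2 (mod 23) write a = 2 + 23t. Substituting into a ≡ 1 (mod 7) gives 23t ≡ 6 (mod 7), and since 2⁻¹ ≡ 4 (mod 7), t ≡ 3. Hence a ≡ 2 + 23·3 = 71 (mod 161).
From a ≡ 71 (mod 161) write a = 71 + 161t. Substituting into a ≡ 11 (mod 13) gives 161t ≡ 5 (mod 13), and since 5⁻¹ ≡ 8 (mod 13), t ≡ 1. Hence a ≡ 71 + 161·1 = 232 (mod 2093).
From a ≡ 232 (mod 2093) write a = 232 + 2093t. Substituting into a ≡ 40 (mod 43) gives 2093t ≡ 23 (mod 43), and since 29⁻¹ ≡ 3 (mod 43), t ≡ 26. Hence a ≡ 232 + 2093·26 = 54650 (mod 89999).
From a ≡ 54650 (mod 89999) write a = 54650 + 89999t. Substituting into a ≡ 23 (mod 41) gives 89999t ≡ 26 (mod 41), and since 4⁻¹ ≡ 31 (mod 41), t ≡ 27. Hence a ≡ 54650 + 89999·27 = 2484623 (mod 3689959).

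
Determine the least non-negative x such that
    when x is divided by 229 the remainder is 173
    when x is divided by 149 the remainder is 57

1547

From x ≡ 173 (mod 229) write x = 173 + 229t. Substituting into x ≡ 57 (mod 149) gives 229t ≡ 33 (mod 149), and since 80⁻¹ ≡ 95 (mod 149), t ≡ 6. Hence x ≡ 173 + 229·6 = 1547 (mod 34121).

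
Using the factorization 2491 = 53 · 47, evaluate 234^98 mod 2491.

706

Mod 53: 234 ≡ 22; by Fermat, exponent reduces to 98 mod 52 = 46; 22^46 ≡ 17 (mod 53).
Mod 47: 234 ≡ 46; by Fermat, exponent reduces to 98 mod 46 = 6; 46^6 ≡ 1 (mod 47).
Combine by CRT: x ≡ 17 (mod 53), x ≡ 1 (mod 47) ⇒ x ≡ 706 (mod 2491).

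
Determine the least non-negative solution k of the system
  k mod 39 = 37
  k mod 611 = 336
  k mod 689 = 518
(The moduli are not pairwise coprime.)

52882

Combine the congruences pairwise.
gcd(39, 611) = 13 and 13 | (336 − 37), so the pair is consistent; merging gives k ≡ 1558 (mod 1833), where 1833 = lcm(39, 611).
gcd(1833, 689) = 13 and 13 | (518 − 1558), so the pair is consistent; merging gives k ≡ 52882 (mod 97149), where 97149 = lcm(1833, 689).
The solution is unique modulo lcm(39, 611, 689) = 97149.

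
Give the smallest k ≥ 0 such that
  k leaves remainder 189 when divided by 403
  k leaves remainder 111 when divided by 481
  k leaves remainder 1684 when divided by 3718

418100

gcd(403, 481) = 13 and 13 | (111 − 189), so the pair is consistent; merging gives k ≡ 592 (mod 14911), where 14911 = lcm(403, 481).
gcd(14911, 3718) = 13 and 13 | (1684 − 592), so the pair is consistent; merging gives k ≡ 418100 (mod 4264546), where 4264546 = lcm(14911, 3718).
The solution is unique modulo lcm(403, 481, 3718) = 4264546.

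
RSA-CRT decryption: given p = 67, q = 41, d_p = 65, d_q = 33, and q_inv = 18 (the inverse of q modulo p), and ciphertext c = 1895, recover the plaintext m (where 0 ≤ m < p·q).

m₁ = c^(d_p) mod p: c ≡ 19 (mod 67), and 19^65 mod 67 = 60.
m₂ = c^(d_q) mod q: c ≡ 9 (mod 41), and 9^33 mod 41 = 9.
h = q_inv·(m₁ − m₂) mod p = 18·(60 − 9) mod 67 = 47.
m = m₂ + h·q = 9 + 47·41 = 1936.

1936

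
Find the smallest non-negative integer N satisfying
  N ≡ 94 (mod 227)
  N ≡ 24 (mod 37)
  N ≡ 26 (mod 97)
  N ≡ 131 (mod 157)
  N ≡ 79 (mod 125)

The moduli are pairwise coprime; M = 227·37·97·157·125 = 15988546375.
M/227 = 70434125; 70434125 ≡ 111 (mod 227); 111·45 ≡ 1, so inverse 45.
M/37 = 432122875; 432122875 ≡ 23 (mod 37); 23·29 ≡ 1, so inverse 29.
M/97 = 164830375; 164830375 ≡ 21 (mod 97); 21·37 ≡ 1, so inverse 37.
M/157 = 101837875; 101837875 ≡ 139 (mod 157); 139·61 ≡ 1, so inverse 61.
M/125 = 127908371; 127908371 ≡ 121 (mod 125); 121·31 ≡ 1, so inverse 31.
N ≡ 94·70434125·45 + 24·432122875·29 + 26·164830375·37 + 131·101837875·61 + 79·127908371·31 = 1884294750204.
1884294750204 mod 15988546375 = 13634824329.

13634824329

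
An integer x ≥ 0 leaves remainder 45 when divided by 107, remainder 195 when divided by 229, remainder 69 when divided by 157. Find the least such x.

From x ≡ 45 (mod 107) write x = 45 + 107t. Substituting into x ≡ 195 (mod 229) gives 107t ≡ 150 (mod 229), and since 107⁻¹ ≡ 122 (mod 229), t ≡ 209. Hence x ≡ 45 + 107·209 = 22408 (mod 24503).
From x ≡ 22408 (mod 24503) write x = 22408 + 24503t. Substituting into x ≡ 69 (mod 157) gives 24503t ≡ 112 (mod 157), and since 11⁻¹ ≡ 100 (mod 157), t ≡ 53. Hence x ≡ 22408 + 24503·53 = 1321067 (mod 3846971).

1321067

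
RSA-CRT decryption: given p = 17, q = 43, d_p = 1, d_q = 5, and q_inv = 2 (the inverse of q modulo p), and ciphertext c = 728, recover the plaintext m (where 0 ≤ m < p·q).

m₁ = c^(d_p) mod p: c ≡ 14 (mod 17), and 14^1 mod 17 = 14.
m₂ = c^(d_q) mod q: c ≡ 40 (mod 43), and 40^5 mod 43 = 15.
h = q_inv·(m₁ − m₂) mod p = 2·(14 − 15) mod 17 = 15.
m = m₂ + h·q = 15 + 15·43 = 660.

660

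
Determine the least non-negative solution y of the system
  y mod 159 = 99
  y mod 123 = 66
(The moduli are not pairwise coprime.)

Combine the congruences pairwise.
gcd(159, 123) = 3 and 3 | (66 − 99), so the pair is consistent; merging gives y ≡ 3756 (mod 6519), where 6519 = lcm(159, 123).
The solution is unique modulo lcm(159, 123) = 6519.

3756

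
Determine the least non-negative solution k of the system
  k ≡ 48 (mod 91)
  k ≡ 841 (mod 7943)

gcd(91, 7943) = 13 and 13 | (841 − 48), so the pair is consistent; merging gives k ≡ 8784 (mod 55601), where 55601 = lcm(91, 7943).
The solution is unique modulo lcm(91, 7943) = 55601.

8784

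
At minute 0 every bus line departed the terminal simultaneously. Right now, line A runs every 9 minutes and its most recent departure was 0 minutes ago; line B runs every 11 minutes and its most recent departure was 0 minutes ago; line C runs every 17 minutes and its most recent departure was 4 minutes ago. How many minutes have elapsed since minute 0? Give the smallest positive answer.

The moduli are pairwise coprime; N = 9·11·17 = 1683.
N/9 = 187; 187 ≡ 7 (mod 9); 7·4 ≡ 1, so inverse 4.
N/11 = 153; 153 ≡ 10 (mod 11); 10·10 ≡ 1, so inverse 10.
N/17 = 99; 99 ≡ 14 (mod 17); 14·11 ≡ 1, so inverse 11.
t ≡ 0·187·4 + 0·153·10 + 4·99·11 = 4356.
4356 mod 1683 = 990.

990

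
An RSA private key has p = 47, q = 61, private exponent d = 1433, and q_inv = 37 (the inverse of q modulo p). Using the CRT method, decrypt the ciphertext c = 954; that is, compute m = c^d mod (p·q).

d_p = d mod (p−1) = 1433 mod 46 = 7; d_q = d mod (q−1) = 53.
m₁ = c^(d_p) mod p: c ≡ 14 (mod 47), and 14^7 mod 47 = 24.
m₂ = c^(d_q) mod q: c ≡ 39 (mod 61), and 39^53 mod 61 = 49.
h = q_inv·(m₁ − m₂) mod p = 37·(24 − 49) mod 47 = 15.
m = m₂ + h·q = 49 + 15·61 = 964.

964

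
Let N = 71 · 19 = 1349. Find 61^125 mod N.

Mod 71: 61 ≡ 61; by Fermat, exponent reduces to 125 mod 70 = 55; 61^55 ≡ 23 (mod 71).
Mod 19: 61 ≡ 4; by Fermat, exponent reduces to 125 mod 18 = 17; 4^17 ≡ 5 (mod 19).
Combine by CRT: x ≡ 23 (mod 71), x ≡ 5 (mod 19) ⇒ x ≡ 1088 (mod 1349).

1088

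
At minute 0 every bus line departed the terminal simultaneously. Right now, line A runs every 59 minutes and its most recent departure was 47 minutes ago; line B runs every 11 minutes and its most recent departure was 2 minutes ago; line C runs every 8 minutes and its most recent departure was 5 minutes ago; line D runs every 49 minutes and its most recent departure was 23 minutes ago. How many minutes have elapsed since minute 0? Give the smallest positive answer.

206901

The moduli are pairwise coprime; N = 59·11·8·49 = 254408.
N/59 = 4312; 4312 ≡ 5 (mod 59); 5·12 ≡ 1, so inverse 12.
N/11 = 23128; 23128 ≡ 6 (mod 11); 6·2 ≡ 1, so inverse 2.
N/8 = 31801; 31801 ≡ 1 (mod 8), inverse 1.
N/49 = 5192; 5192 ≡ 47 (mod 49); 47·24 ≡ 1, so inverse 24.
t ≡ 47·4312·12 + 2·23128·2 + 5·31801·1 + 23·5192·24 = 5549469.
5549469 mod 254408 = 206901.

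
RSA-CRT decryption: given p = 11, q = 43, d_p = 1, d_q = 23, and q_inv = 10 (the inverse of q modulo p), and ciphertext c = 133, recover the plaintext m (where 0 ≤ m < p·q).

188

m₁ = c^(d_p) mod p: c ≡ 1 (mod 11), and 1^1 mod 11 = 1.
m₂ = c^(d_q) mod q: c ≡ 4 (mod 43), and 4^23 mod 43 = 16.
h = q_inv·(m₁ − m₂) mod p = 10·(1 − 16) mod 11 = 4.
m = m₂ + h·q = 16 + 4·43 = 188.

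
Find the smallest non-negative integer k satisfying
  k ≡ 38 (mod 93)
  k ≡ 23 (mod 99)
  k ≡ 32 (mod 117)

26357

gcd(93, 99) = 3 and 3 | (23 − 38), so the pair is consistent; merging gives k ≡ 1805 (mod 3069), where 3069 = lcm(93, 99).
gcd(3069, 117) = 9 and 9 | (32 − 1805), so the pair is consistent; merging gives k ≡ 26357 (mod 39897), where 39897 = lcm(3069, 117).
The solution is unique modulo lcm(93, 99, 117) = 39897.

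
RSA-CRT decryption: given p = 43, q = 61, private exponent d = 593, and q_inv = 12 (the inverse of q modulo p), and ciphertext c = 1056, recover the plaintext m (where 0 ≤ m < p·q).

2120

d_p = d mod (p−1) = 593 mod 42 = 5; d_q = d mod (q−1) = 53.
m₁ = c^(d_p) mod p: c ≡ 24 (mod 43), and 24^5 mod 43 = 13.
m₂ = c^(d_q) mod q: c ≡ 19 (mod 61), and 19^53 mod 61 = 46.
h = q_inv·(m₁ − m₂) mod p = 12·(13 − 46) mod 43 = 34.
m = m₂ + h·q = 46 + 34·61 = 2120.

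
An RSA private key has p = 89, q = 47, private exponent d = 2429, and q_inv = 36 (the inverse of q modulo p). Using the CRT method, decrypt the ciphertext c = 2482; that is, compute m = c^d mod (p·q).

885

d_p = d mod (p−1) = 2429 mod 88 = 53; d_q = d mod (q−1) = 37.
m₁ = c^(d_p) mod p: c ≡ 79 (mod 89), and 79^53 mod 89 = 84.
m₂ = c^(d_q) mod q: c ≡ 38 (mod 47), and 38^37 mod 47 = 39.
h = q_inv·(m₁ − m₂) mod p = 36·(84 − 39) mod 89 = 18.
m = m₂ + h·q = 39 + 18·47 = 885.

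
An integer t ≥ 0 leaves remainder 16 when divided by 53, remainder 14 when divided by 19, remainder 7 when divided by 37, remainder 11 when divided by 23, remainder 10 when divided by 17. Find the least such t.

10137008

The moduli are pairwise coprime; N = 53·19·37·23·17 = 14568269.
N/53 = 274873; 274873 ≡ 15 (mod 53); 15·46 ≡ 1, so inverse 46.
N/19 = 766751; 766751 ≡ 6 (mod 19); 6·16 ≡ 1, so inverse 16.
N/37 = 393737; 393737 ≡ 20 (mod 37); 20·13 ≡ 1, so inverse 13.
N/23 = 633403; 633403 ≡ 6 (mod 23); 6·4 ≡ 1, so inverse 4.
N/17 = 856957; 856957 ≡ 4 (mod 17); 4·13 ≡ 1, so inverse 13.
t ≡ 16·274873·46 + 14·766751·16 + 7·393737·13 + 11·633403·4 + 10·856957·13 = 549162961.
549162961 mod 14568269 = 10137008.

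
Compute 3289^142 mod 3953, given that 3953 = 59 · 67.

418

Mod 59: 3289 ≡ 44; by Fermat, exponent reduces to 142 mod 58 = 26; 44^26 ≡ 5 (mod 59).
Mod 67: 3289 ≡ 6; by Fermat, exponent reduces to 142 mod 66 = 10; 6^10 ≡ 16 (mod 67).
Combine by CRT: x ≡ 5 (mod 59), x ≡ 16 (mod 67) ⇒ x ≡ 418 (mod 3953).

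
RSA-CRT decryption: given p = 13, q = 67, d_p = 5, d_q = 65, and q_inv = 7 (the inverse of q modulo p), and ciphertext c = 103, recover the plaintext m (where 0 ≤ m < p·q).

m₁ = c^(d_p) mod p: c ≡ 12 (mod 13), and 12^5 mod 13 = 12.
m₂ = c^(d_q) mod q: c ≡ 36 (mod 67), and 36^65 mod 67 = 54.
h = q_inv·(m₁ − m₂) mod p = 7·(12 − 54) mod 13 = 5.
m = m₂ + h·q = 54 + 5·67 = 389.

389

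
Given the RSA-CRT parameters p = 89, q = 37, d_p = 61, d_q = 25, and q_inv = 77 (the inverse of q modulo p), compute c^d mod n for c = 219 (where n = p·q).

736

m₁ = c^(d_p) mod p: c ≡ 41 (mod 89), and 41^61 mod 89 = 24.
m₂ = c^(d_q) mod q: c ≡ 34 (mod 37), and 34^25 mod 37 = 33.
h = q_inv·(m₁ − m₂) mod p = 77·(24 − 33) mod 89 = 19.
m = m₂ + h·q = 33 + 19·37 = 736.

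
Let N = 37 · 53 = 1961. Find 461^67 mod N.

Mod 37: 461 ≡ 17; by Fermat, exponent reduces to 67 mod 36 = 31; 17^31 ≡ 2 (mod 37).
Mod 53: 461 ≡ 37; by Fermat, exponent reduces to 67 mod 52 = 15; 37^15 ≡ 9 (mod 53).
Combine by CRT: x ≡ 2 (mod 37), x ≡ 9 (mod 53) ⇒ x ≡ 1334 (mod 1961).

1334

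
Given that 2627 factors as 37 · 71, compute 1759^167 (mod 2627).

Mod 37: 1759 ≡ 20; by Fermat, exponent reduces to 167 mod 36 = 23; 20^23 ≡ 19 (mod 37).
Mod 71: 1759 ≡ 55; by Fermat, exponent reduces to 167 mod 70 = 27; 55^27 ≡ 63 (mod 71).
Combine by CRT: x ≡ 19 (mod 37), x ≡ 63 (mod 71) ⇒ x ≡ 1980 (mod 2627).

1980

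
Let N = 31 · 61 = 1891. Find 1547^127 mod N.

727

Mod 31: 1547 ≡ 28; by Fermat, exponent reduces to 127 mod 30 = 7; 28^7 ≡ 14 (mod 31).
Mod 61: 1547 ≡ 22; by Fermat, exponent reduces to 127 mod 60 = 7; 22^7 ≡ 56 (mod 61).
Combine by CRT: x ≡ 14 (mod 31), x ≡ 56 (mod 61) ⇒ x ≡ 727 (mod 1891).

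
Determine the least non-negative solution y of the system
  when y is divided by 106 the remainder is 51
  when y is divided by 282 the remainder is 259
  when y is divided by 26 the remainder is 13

133081

Combine the congruences pairwise.
gcd(106, 282) = 2 and 2 | (259 − 51), so the pair is consistent; merging gives y ≡ 13513 (mod 14946), where 14946 = lcm(106, 282).
gcd(14946, 26) = 2 and 2 | (13 − 13513), so the pair is consistent; merging gives y ≡ 133081 (mod 194298), where 194298 = lcm(14946, 26).
The solution is unique modulo lcm(106, 282, 26) = 194298.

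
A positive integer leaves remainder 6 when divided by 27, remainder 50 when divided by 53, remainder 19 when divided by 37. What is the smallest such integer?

23847

The moduli are pairwise coprime; N = 27·53·37 = 52947.
N/27 = 1961; 1961 ≡ 17 (mod 27); 17·8 ≡ 1, so inverse 8.
N/53 = 999; 999 ≡ 45 (mod 53); 45·33 ≡ 1, so inverse 33.
N/37 = 1431; 1431 ≡ 25 (mod 37); 25·3 ≡ 1, so inverse 3.
m ≡ 6·1961·8 + 50·999·33 + 19·1431·3 = 1824045.
1824045 mod 52947 = 23847.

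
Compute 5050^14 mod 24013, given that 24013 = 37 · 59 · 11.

Mod 37: 5050 ≡ 18; 18^14 ≡ 21 (mod 37).
Mod 59: 5050 ≡ 35; 35^14 ≡ 26 (mod 59).
Mod 11: 5050 ≡ 1; by Fermat, exponent reduces to 14 mod 10 = 4; 1^4 ≡ 1 (mod 11).
Combine by CRT: x ≡ 21 (mod 37), x ≡ 26 (mod 59), x ≡ 1 (mod 11) ⇒ x ≡ 18965 (mod 24013).

18965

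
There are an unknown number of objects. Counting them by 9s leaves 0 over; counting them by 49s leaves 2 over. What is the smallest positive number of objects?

198

From N ≡ 0 (mod 9) write N = 0 + 9t. Substituting into N ≡ 2 (mod 49) gives 9t ≡ 2 (mod 49), and since 9⁻¹ ≡ 11 (mod 49), t ≡ 22. Hence N ≡ 0 + 9·22 = 198 (mod 441).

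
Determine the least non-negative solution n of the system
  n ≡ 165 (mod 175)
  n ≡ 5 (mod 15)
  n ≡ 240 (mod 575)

9440

gcd(175, 15) = 5 and 5 | (5 − 165), so the pair is consistent; merging gives n ≡ 515 (mod 525), where 525 = lcm(175, 15).
gcd(525, 575) = 25 and 25 | (240 − 515), so the pair is consistent; merging gives n ≡ 9440 (mod 12075), where 12075 = lcm(525, 575).
The solution is unique modulo lcm(175, 15, 575) = 12075.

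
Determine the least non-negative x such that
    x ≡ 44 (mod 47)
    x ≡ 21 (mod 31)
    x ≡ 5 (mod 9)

12452

Combine the congruences pairwise.
From x ≡ 44 (mod 47) write x = 44 + 47t. Substituting into x ≡ 21 (mod 31) gives 47t ≡ 8 (mod 31), and since 16⁻¹ ≡ 2 (mod 31), t ≡ 16. Hence x ≡ 44 + 47·16 = 796 (mod 1457).
From x ≡ 796 (mod 1457) write x = 796 + 1457t. Substituting into x ≡ 5 (mod 9) gives 1457t ≡ 1 (mod 9), and since 8⁻¹ ≡ 8 (mod 9), t ≡ 8. Hence x ≡ 796 + 1457·8 = 12452 (mod 13113).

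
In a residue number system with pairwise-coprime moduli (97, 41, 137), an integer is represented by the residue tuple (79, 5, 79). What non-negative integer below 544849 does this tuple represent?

239281

From x ≡ 79 (mod 97) write x = 79 + 97t. Substituting into x ≡ 5 (mod 41) gives 97t ≡ 8 (mod 41), and since 15⁻¹ ≡ 11 (mod 41), t ≡ 6. Hence x ≡ 79 + 97·6 = 661 (mod 3977).
From x ≡ 661 (mod 3977) write x = 661 + 3977t. Substituting into x ≡ 79 (mod 137) gives 3977t ≡ 103 (mod 137), and since 4⁻¹ ≡ 103 (mod 137), t ≡ 60. Hence x ≡ 661 + 3977·60 = 239281 (mod 544849).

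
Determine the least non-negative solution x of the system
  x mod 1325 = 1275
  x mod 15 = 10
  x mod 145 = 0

Combine the congruences pairwise.
gcd(1325, 15) = 5 and 5 | (10 − 1275), so the pair is consistent; merging gives x ≡ 3925 (mod 3975), where 3975 = lcm(1325, 15).
gcd(3975, 145) = 5 and 5 | (0 − 3925), so the pair is consistent; merging gives x ≡ 99325 (mod 115275), where 115275 = lcm(3975, 145).
The solution is unique modulo lcm(1325, 15, 145) = 115275.

99325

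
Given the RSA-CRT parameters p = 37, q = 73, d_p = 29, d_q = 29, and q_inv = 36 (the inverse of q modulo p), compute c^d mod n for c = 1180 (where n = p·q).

m₁ = c^(d_p) mod p: c ≡ 33 (mod 37), and 33^29 mod 37 = 16.
m₂ = c^(d_q) mod q: c ≡ 12 (mod 73), and 12^29 mod 73 = 19.
h = q_inv·(m₁ − m₂) mod p = 36·(16 − 19) mod 37 = 3.
m = m₂ + h·q = 19 + 3·73 = 238.

238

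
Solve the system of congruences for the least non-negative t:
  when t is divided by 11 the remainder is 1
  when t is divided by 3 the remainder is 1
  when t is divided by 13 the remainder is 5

From t ≡ 1 (mod 11) write t = 1 + 11s. Substituting into t ≡ 1 (mod 3) gives 11s ≡ 0 (mod 3), and since 2⁻¹ ≡ 2 (mod 3), s ≡ 0. Hence t ≡ 1 + 11·0 = 1 (mod 33).
From t ≡ 1 (mod 33) write t = 1 + 33s. Substituting into t ≡ 5 (mod 13) gives 33s ≡ 4 (mod 13), and since 7⁻¹ ≡ 2 (mod 13), s ≡ 8. Hence t ≡ 1 + 33·8 = 265 (mod 429).

265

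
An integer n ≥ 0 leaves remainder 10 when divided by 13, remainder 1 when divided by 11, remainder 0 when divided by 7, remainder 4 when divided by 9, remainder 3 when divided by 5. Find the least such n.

33628

From n ≡ 10 (mod 13) write n = 10 + 13t. Substituting into n ≡ 1 (mod 11) gives 13t ≡ 2 (mod 11), and since 2⁻¹ ≡ 6 (mod 11), t ≡ 1. Hence n ≡ 10 + 13·1 = 23 (mod 143).
From n ≡ 23 (mod 143) write n = 23 + 143t. Substituting into n ≡ 0 (mod 7) gives 143t ≡ 5 (mod 7), and since 3⁻¹ ≡ 5 (mod 7), t ≡ 4. Hence n ≡ 23 + 143·4 = 595 (mod 1001).
From n ≡ 595 (mod 1001) write n = 595 + 1001t. Substituting into n ≡ 4 (mod 9) gives 1001t ≡ 3 (mod 9), and since 2⁻¹ ≡ 5 (mod 9), t ≡ 6. Hence n ≡ 595 + 1001·6 = 6601 (mod 9009).
From n ≡ 6601 (mod 9009) write n = 6601 + 9009t. Substituting into n ≡ 3 (mod 5) gives 9009t ≡ 2 (mod 5), and since 4⁻¹ ≡ 4 (mod 5), t ≡ 3. Hence n ≡ 6601 + 9009·3 = 33628 (mod 45045).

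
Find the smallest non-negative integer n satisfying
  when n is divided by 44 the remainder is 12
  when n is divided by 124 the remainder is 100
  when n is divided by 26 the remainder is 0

gcd(44, 124) = 4 and 4 | (100 − 12), so the pair is consistent; merging gives n ≡ 100 (mod 1364), where 1364 = lcm(44, 124).
gcd(1364, 26) = 2 and 2 | (0 − 100), so the pair is consistent; merging gives n ≡ 12376 (mod 17732), where 17732 = lcm(1364, 26).
The solution is unique modulo lcm(44, 124, 26) = 17732.

12376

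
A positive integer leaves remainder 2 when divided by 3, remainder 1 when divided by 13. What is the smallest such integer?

From t ≡ 2 (mod 3) write t = 2 + 3s. Substituting into t ≡ 1 (mod 13) gives 3s ≡ 12 (mod 13), and since 3⁻¹ ≡ 9 (mod 13), s ≡ 4. Hence t ≡ 2 + 3·4 = 14 (mod 39).

14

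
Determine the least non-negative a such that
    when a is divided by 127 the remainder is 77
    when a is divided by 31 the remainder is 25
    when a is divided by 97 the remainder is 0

Combine the congruences pairwise.
From a ≡ 77 (mod 127) write a = 77 + 127t. Substituting into a ≡ 25 (mod 31) gives 127t ≡ 10 (mod 31), and since 3⁻¹ ≡ 21 (mod 31), t ≡ 24. Hence a ≡ 77 + 127·24 = 3125 (mod 3937).
From a ≡ 3125 (mod 3937) write a = 3125 + 3937t. Substituting into a ≡ 0 (mod 97) gives 3937t ≡ 76 (mod 97), and since 57⁻¹ ≡ 80 (mod 97), t ≡ 66. Hence a ≡ 3125 + 3937·66 = 262967 (mod 381889).

262967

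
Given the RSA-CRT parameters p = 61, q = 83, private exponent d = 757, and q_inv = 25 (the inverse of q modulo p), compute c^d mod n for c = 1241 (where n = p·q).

d_p = d mod (p−1) = 757 mod 60 = 37; d_q = d mod (q−1) = 19.
m₁ = c^(d_p) mod p: c ≡ 21 (mod 61), and 21^37 mod 61 = 21.
m₂ = c^(d_q) mod q: c ≡ 79 (mod 83), and 79^19 mod 83 = 52.
h = q_inv·(m₁ − m₂) mod p = 25·(21 − 52) mod 61 = 18.
m = m₂ + h·q = 52 + 18·83 = 1546.

1546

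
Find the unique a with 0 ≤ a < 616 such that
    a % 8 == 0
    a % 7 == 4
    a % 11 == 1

144

The moduli are pairwise coprime; N = 8·7·11 = 616.
N/8 = 77; 77 ≡ 5 (mod 8); 5·5 ≡ 1, so inverse 5.
N/7 = 88; 88 ≡ 4 (mod 7); 4·2 ≡ 1, so inverse 2.
N/11 = 56; 56 ≡ 1 (mod 11), inverse 1.
a ≡ 0·77·5 + 4·88·2 + 1·56·1 = 760.
760 mod 616 = 144.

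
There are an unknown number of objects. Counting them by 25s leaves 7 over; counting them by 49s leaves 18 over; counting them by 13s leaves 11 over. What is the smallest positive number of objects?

The moduli are pairwise coprime; M = 25·49·13 = 15925.
M/25 = 637; 637 ≡ 12 (mod 25); 12·23 ≡ 1, so inverse 23.
M/49 = 325; 325 ≡ 31 (mod 49); 31·19 ≡ 1, so inverse 19.
M/13 = 1225; 1225 ≡ 3 (mod 13); 3·9 ≡ 1, so inverse 9.
N ≡ 7·637·23 + 18·325·19 + 11·1225·9 = 334982.
334982 mod 15925 = 557.

557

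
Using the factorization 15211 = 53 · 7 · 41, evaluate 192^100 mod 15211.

14431

Mod 53: 192 ≡ 33; by Fermat, exponent reduces to 100 mod 52 = 48; 33^48 ≡ 15 (mod 53).
Mod 7: 192 ≡ 3; by Fermat, exponent reduces to 100 mod 6 = 4; 3^4 ≡ 4 (mod 7).
Mod 41: 192 ≡ 28; by Fermat, exponent reduces to 100 mod 40 = 20; 28^20 ≡ 40 (mod 41).
Combine by CRT: x ≡ 15 (mod 53), x ≡ 4 (mod 7), x ≡ 40 (mod 41) ⇒ x ≡ 14431 (mod 15211).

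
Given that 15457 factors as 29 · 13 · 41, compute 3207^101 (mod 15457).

2018

Mod 29: 3207 ≡ 17; by Fermat, exponent reduces to 101 mod 28 = 17; 17^17 ≡ 17 (mod 29).
Mod 13: 3207 ≡ 9; by Fermat, exponent reduces to 101 mod 12 = 5; 9^5 ≡ 3 (mod 13).
Mod 41: 3207 ≡ 9; by Fermat, exponent reduces to 101 mod 40 = 21; 9^21 ≡ 9 (mod 41).
Combine by CRT: x ≡ 17 (mod 29), x ≡ 3 (mod 13), x ≡ 9 (mod 41) ⇒ x ≡ 2018 (mod 15457).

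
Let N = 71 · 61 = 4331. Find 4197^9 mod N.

2736

Mod 71: 4197 ≡ 8; 8^9 ≡ 38 (mod 71).
Mod 61: 4197 ≡ 49; 49^9 ≡ 52 (mod 61).
Combine by CRT: x ≡ 38 (mod 71), x ≡ 52 (mod 61) ⇒ x ≡ 2736 (mod 4331).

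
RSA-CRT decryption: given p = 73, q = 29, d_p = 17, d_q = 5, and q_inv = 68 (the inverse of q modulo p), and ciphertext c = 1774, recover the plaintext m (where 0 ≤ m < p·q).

m₁ = c^(d_p) mod p: c ≡ 22 (mod 73), and 22^17 mod 73 = 22.
m₂ = c^(d_q) mod q: c ≡ 5 (mod 29), and 5^5 mod 29 = 22.
h = q_inv·(m₁ − m₂) mod p = 68·(22 − 22) mod 73 = 0.
m = m₂ + h·q = 22 + 0·29 = 22.

22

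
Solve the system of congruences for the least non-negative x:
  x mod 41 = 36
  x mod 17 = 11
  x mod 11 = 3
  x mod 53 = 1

207496

From x ≡ 36 (mod 41) write x = 36 + 41t. Substituting into x ≡ 11 (mod 17) gives 41t ≡ 9 (mod 17), and since 7⁻¹ ≡ 5 (mod 17), t ≡ 11. Hence x ≡ 36 + 41·11 = 487 (mod 697).
From x ≡ 487 (mod 697) write x = 487 + 697t. Substituting into x ≡ 3 (mod 11) gives 697t ≡ 0 (mod 11), and since 4⁻¹ ≡ 3 (mod 11), t ≡ 0. Hence x ≡ 487 + 697·0 = 487 (mod 7667).
From x ≡ 487 (mod 7667) write x = 487 + 7667t. Substituting into x ≡ 1 (mod 53) gives 7667t ≡ 44 (mod 53), and since 35⁻¹ ≡ 50 (mod 53), t ≡ 27. Hence x ≡ 487 + 7667·27 = 207496 (mod 406351).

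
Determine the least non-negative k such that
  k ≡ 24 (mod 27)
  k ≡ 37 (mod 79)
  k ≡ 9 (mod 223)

The moduli are pairwise coprime; N = 27·79·223 = 475659.
N/27 = 17617; 17617 ≡ 13 (mod 27); 13·25 ≡ 1, so inverse 25.
N/79 = 6021; 6021 ≡ 17 (mod 79); 17·14 ≡ 1, so inverse 14.
N/223 = 2133; 2133 ≡ 126 (mod 223); 126·200 ≡ 1, so inverse 200.
k ≡ 24·17617·25 + 37·6021·14 + 9·2133·200 = 17528478.
17528478 mod 475659 = 404754.

404754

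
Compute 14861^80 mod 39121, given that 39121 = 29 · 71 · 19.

Mod 29: 14861 ≡ 13; by Fermat, exponent reduces to 80 mod 28 = 24; 13^24 ≡ 7 (mod 29).
Mod 71: 14861 ≡ 22; by Fermat, exponent reduces to 80 mod 70 = 10; 22^10 ≡ 37 (mod 71).
Mod 19: 14861 ≡ 3; by Fermat, exponent reduces to 80 mod 18 = 8; 3^8 ≡ 6 (mod 19).
Combine by CRT: x ≡ 7 (mod 29), x ≡ 37 (mod 71), x ≡ 6 (mod 19) ⇒ x ≡ 38519 (mod 39121).

38519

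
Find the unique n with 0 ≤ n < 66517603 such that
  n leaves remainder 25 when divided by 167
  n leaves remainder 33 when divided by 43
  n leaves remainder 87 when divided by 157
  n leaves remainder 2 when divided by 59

6959583

The moduli are pairwise coprime; M = 167·43·157·59 = 66517603.
M/167 = 398309; 398309 ≡ 14 (mod 167); 14·12 ≡ 1, so inverse 12.
M/43 = 1546921; 1546921 ≡ 39 (mod 43); 39·32 ≡ 1, so inverse 32.
M/157 = 423679; 423679 ≡ 93 (mod 157); 93·130 ≡ 1, so inverse 130.
M/59 = 1127417; 1127417 ≡ 45 (mod 59); 45·21 ≡ 1, so inverse 21.
n ≡ 25·398309·12 + 33·1546921·32 + 87·423679·130 + 2·1127417·21 = 6592202280.
6592202280 mod 66517603 = 6959583.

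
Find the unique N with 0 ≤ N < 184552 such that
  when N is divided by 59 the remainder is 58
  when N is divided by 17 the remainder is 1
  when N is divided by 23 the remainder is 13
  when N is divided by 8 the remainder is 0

From N ≡ 58 (mod 59) write N = 58 + 59t. Substituting into N ≡ 1 (mod 17) gives 59t ≡ 11 (mod 17), and since 8⁻¹ ≡ 15 (mod 17), t ≡ 12. Hence N ≡ 58 + 59·12 = 766 (mod 1003).
From N ≡ 766 (mod 1003) write N = 766 + 1003t. Substituting into N ≡ 13 (mod 23) gives 1003t ≡ 6 (mod 23), and since 14⁻¹ ≡ 5 (mod 23), t ≡ 7. Hence N ≡ 766 + 1003·7 = 7787 (mod 23069).
From N ≡ 7787 (mod 23069) write N = 7787 + 23069t. Substituting into N ≡ 0 (mod 8) gives 23069t ≡ 5 (mod 8), and since 5⁻¹ ≡ 5 (mod 8), t ≡ 1. Hence N ≡ 7787 + 23069·1 = 30856 (mod 184552).

30856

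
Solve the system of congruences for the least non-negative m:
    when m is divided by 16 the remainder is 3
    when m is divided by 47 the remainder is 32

643

From m ≡ 3 (mod 16) write m = 3 + 16t. Substituting into m ≡ 32 (mod 47) gives 16t ≡ 29 (mod 47), and since 16⁻¹ ≡ 3 (mod 47), t ≡ 40. Hence m ≡ 3 + 16·40 = 643 (mod 752).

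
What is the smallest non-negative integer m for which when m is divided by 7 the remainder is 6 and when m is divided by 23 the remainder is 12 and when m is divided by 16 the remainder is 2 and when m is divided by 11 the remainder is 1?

The moduli are pairwise coprime; N = 7·23·16·11 = 28336.
N/7 = 4048; 4048 ≡ 2 (mod 7); 2·4 ≡ 1, so inverse 4.
N/23 = 1232; 1232 ≡ 13 (mod 23); 13·16 ≡ 1, so inverse 16.
N/16 = 1771; 1771 ≡ 11 (mod 16); 11·3 ≡ 1, so inverse 3.
N/11 = 2576; 2576 ≡ 2 (mod 11); 2·6 ≡ 1, so inverse 6.
m ≡ 6·4048·4 + 12·1232·16 + 2·1771·3 + 1·2576·6 = 359778.
359778 mod 28336 = 19746.

19746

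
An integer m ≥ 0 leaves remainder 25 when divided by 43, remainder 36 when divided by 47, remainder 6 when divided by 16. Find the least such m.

The moduli are pairwise coprime; N = 43·47·16 = 32336.
N/43 = 752; 752 ≡ 21 (mod 43); 21·41 ≡ 1, so inverse 41.
N/47 = 688; 688 ≡ 30 (mod 47); 30·11 ≡ 1, so inverse 11.
N/16 = 2021; 2021 ≡ 5 (mod 16); 5·13 ≡ 1, so inverse 13.
m ≡ 25·752·41 + 36·688·11 + 6·2021·13 = 1200886.
1200886 mod 32336 = 4454.

4454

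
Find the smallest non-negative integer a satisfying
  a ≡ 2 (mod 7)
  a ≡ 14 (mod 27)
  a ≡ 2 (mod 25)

From a ≡ 2 (mod 7) write a = 2 + 7t. Substituting into a ≡ 14 (mod 27) gives 7t ≡ 12 (mod 27), and since 7⁻¹ ≡ 4 (mod 27), t ≡ 21. Hence a ≡ 2 + 7·21 = 149 (mod 189).
From a ≡ 149 (mod 189) write a = 149 + 189t. Substituting into a ≡ 2 (mod 25) gives 189t ≡ 3 (mod 25), and since 14⁻¹ ≡ 9 (mod 25), t ≡ 2. Hence a ≡ 149 + 189·2 = 527 (mod 4725).

527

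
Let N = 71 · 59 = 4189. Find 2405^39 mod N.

1462

Mod 71: 2405 ≡ 62; 62^39 ≡ 42 (mod 71).
Mod 59: 2405 ≡ 45; 45^39 ≡ 46 (mod 59).
Combine by CRT: x ≡ 42 (mod 71), x ≡ 46 (mod 59) ⇒ x ≡ 1462 (mod 4189).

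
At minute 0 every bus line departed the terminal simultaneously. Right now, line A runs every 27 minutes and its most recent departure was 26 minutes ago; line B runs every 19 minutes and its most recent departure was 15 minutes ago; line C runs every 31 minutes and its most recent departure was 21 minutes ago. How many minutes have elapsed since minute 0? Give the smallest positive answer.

10313

From t ≡ 26 (mod 27) write t = 26 + 27s. Substituting into t ≡ 15 (mod 19) gives 27s ≡ 8 (mod 19), and since 8⁻¹ ≡ 12 (mod 19), s ≡ 1. Hence t ≡ 26 + 27·1 = 53 (mod 513).
From t ≡ 53 (mod 513) write t = 53 + 513s. Substituting into t ≡ 21 (mod 31) gives 513s ≡ 30 (mod 31), and since 17⁻¹ ≡ 11 (mod 31), s ≡ 20. Hence t ≡ 53 + 513·20 = 10313 (mod 15903).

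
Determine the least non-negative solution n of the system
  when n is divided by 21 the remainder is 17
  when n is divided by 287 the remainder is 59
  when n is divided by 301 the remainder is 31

12974

Combine the congruences pairwise.
gcd(21, 287) = 7 and 7 | (59 − 17), so the pair is consistent; merging gives n ≡ 59 (mod 861), where 861 = lcm(21, 287).
gcd(861, 301) = 7 and 7 | (31 − 59), so the pair is consistent; merging gives n ≡ 12974 (mod 37023), where 37023 = lcm(861, 301).
The solution is unique modulo lcm(21, 287, 301) = 37023.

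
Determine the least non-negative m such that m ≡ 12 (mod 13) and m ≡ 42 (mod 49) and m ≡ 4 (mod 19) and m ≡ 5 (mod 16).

187173

The moduli are pairwise coprime; N = 13·49·19·16 = 193648.
N/13 = 14896; 14896 ≡ 11 (mod 13); 11·6 ≡ 1, so inverse 6.
N/49 = 3952; 3952 ≡ 32 (mod 49); 32·23 ≡ 1, so inverse 23.
N/19 = 10192; 10192 ≡ 8 (mod 19); 8·12 ≡ 1, so inverse 12.
N/16 = 12103; 12103 ≡ 7 (mod 16); 7·7 ≡ 1, so inverse 7.
m ≡ 12·14896·6 + 42·3952·23 + 4·10192·12 + 5·12103·7 = 5802965.
5802965 mod 193648 = 187173.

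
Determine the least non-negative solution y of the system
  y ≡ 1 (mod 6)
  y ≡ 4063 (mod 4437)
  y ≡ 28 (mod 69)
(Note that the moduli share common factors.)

128299

gcd(6, 4437) = 3 and 3 | (4063 − 1), so the pair is consistent; merging gives y ≡ 4063 (mod 8874), where 8874 = lcm(6, 4437).
gcd(8874, 69) = 3 and 3 | (28 − 4063), so the pair is consistent; merging gives y ≡ 128299 (mod 204102), where 204102 = lcm(8874, 69).
The solution is unique modulo lcm(6, 4437, 69) = 204102.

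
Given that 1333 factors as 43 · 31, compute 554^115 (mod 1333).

712

Mod 43: 554 ≡ 38; by Fermat, exponent reduces to 115 mod 42 = 31; 38^31 ≡ 24 (mod 43).
Mod 31: 554 ≡ 27; by Fermat, exponent reduces to 115 mod 30 = 25; 27^25 ≡ 30 (mod 31).
Combine by CRT: x ≡ 24 (mod 43), x ≡ 30 (mod 31) ⇒ x ≡ 712 (mod 1333).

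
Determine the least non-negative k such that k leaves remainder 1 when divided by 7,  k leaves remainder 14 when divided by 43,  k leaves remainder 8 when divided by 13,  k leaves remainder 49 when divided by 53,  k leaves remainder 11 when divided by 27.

3218951

From k ≡ 1 (mod 7) write k = 1 + 7t. Substituting into k ≡ 14 (mod 43) gives 7t ≡ 13 (mod 43), and since 7⁻¹ ≡ 37 (mod 43), t ≡ 8. Hence k ≡ 1 + 7·8 = 57 (mod 301).
From k ≡ 57 (mod 301) write k = 57 + 301t. Substituting into k ≡ 8 (mod 13) gives 301t ≡ 3 (mod 13), and since 2⁻¹ ≡ 7 (mod 13), t ≡ 8. Hence k ≡ 57 + 301·8 = 2465 (mod 3913).
From k ≡ 2465 (mod 3913) write k = 2465 + 3913t. Substituting into k ≡ 49 (mod 53) gives 3913t ≡ 22 (mod 53), and since 44⁻¹ ≡ 47 (mod 53), t ≡ 27. Hence k ≡ 2465 + 3913·27 = 108116 (mod 207389).
From k ≡ 108116 (mod 207389) write k = 108116 + 207389t. Substituting into k ≡ 11 (mod 27) gives 207389t ≡ 3 (mod 27), and since 2⁻¹ ≡ 14 (mod 27), t ≡ 15. Hence k ≡ 108116 + 207389·15 = 3218951 (mod 5599503).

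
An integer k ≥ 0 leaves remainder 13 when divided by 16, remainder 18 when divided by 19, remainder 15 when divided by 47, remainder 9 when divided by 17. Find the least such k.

6877

Combine the congruences pairwise.
From k ≡ 13 (mod 16) write k = 13 + 16t. Substituting into k ≡ 18 (mod 19) gives 16t ≡ 5 (mod 19), and since 16⁻¹ ≡ 6 (mod 19), t ≡ 11. Hence k ≡ 13 + 16·11 = 189 (mod 304).
From k ≡ 189 (mod 304) write k = 189 + 304t. Substituting into k ≡ 15 (mod 47) gives 304t ≡ 14 (mod 47), and since 22⁻¹ ≡ 15 (mod 47), t ≡ 22. Hence k ≡ 189 + 304·22 = 6877 (mod 14288).
From k ≡ 6877 (mod 14288) write k = 6877 + 14288t. Substituting into k ≡ 9 (mod 17) gives 14288t ≡ 0 (mod 17), and since 8⁻¹ ≡ 15 (mod 17), t ≡ 0. Hence k ≡ 6877 + 14288·0 = 6877 (mod 242896).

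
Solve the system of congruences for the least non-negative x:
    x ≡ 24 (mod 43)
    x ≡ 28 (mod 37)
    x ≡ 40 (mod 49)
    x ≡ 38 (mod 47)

The moduli are pairwise coprime; N = 43·37·49·47 = 3664073.
N/43 = 85211; 85211 ≡ 28 (mod 43); 28·20 ≡ 1, so inverse 20.
N/37 = 99029; 99029 ≡ 17 (mod 37); 17·24 ≡ 1, so inverse 24.
N/49 = 74777; 74777 ≡ 3 (mod 49); 3·33 ≡ 1, so inverse 33.
N/47 = 77959; 77959 ≡ 33 (mod 47); 33·10 ≡ 1, so inverse 10.
x ≡ 24·85211·20 + 28·99029·24 + 40·74777·33 + 38·77959·10 = 235778828.
235778828 mod 3664073 = 1278156.

1278156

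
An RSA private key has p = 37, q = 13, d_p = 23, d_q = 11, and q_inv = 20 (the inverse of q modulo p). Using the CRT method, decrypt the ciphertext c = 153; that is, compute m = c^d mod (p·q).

m₁ = c^(d_p) mod p: c ≡ 5 (mod 37), and 5^23 mod 37 = 20.
m₂ = c^(d_q) mod q: c ≡ 10 (mod 13), and 10^11 mod 13 = 4.
h = q_inv·(m₁ − m₂) mod p = 20·(20 − 4) mod 37 = 24.
m = m₂ + h·q = 4 + 24·13 = 316.

316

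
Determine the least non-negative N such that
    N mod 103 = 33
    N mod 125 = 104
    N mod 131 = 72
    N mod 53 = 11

Combine the congruences pairwise.
From N ≡ 33 (mod 103) write N = 33 + 103t. Substituting into N ≡ 104 (mod 125) gives 103t ≡ 71 (mod 125), and since 103⁻¹ ≡ 17 (mod 125), t ≡ 82. Hence N ≡ 33 + 103·82 = 8479 (mod 12875).
From N ≡ 8479 (mod 12875) write N = 8479 + 12875t. Substituting into N ≡ 72 (mod 131) gives 12875t ≡ 108 (mod 131), and since 37⁻¹ ≡ 85 (mod 131), t ≡ 10. Hence N ≡ 8479 + 12875·10 = 137229 (mod 1686625).
From N ≡ 137229 (mod 1686625) write N = 137229 + 1686625t. Substituting into N ≡ 11 (mod 53) gives 1686625t ≡ 52 (mod 53), and since 6⁻¹ ≡ 9 (mod 53), t ≡ 44. Hence N ≡ 137229 + 1686625·44 = 74348729 (mod 89391125).

74348729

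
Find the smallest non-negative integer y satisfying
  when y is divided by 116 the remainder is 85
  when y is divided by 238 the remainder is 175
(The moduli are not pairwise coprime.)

Combine the congruences pairwise.
gcd(116, 238) = 2 and 2 | (175 − 85), so the pair is consistent; merging gives y ≡ 10409 (mod 13804), where 13804 = lcm(116, 238).
The solution is unique modulo lcm(116, 238) = 13804.

10409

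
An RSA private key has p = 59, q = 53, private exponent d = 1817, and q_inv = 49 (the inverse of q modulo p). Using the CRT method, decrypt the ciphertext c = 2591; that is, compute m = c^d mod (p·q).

2345

d_p = d mod (p−1) = 1817 mod 58 = 19; d_q = d mod (q−1) = 49.
m₁ = c^(d_p) mod p: c ≡ 54 (mod 59), and 54^19 mod 59 = 44.
m₂ = c^(d_q) mod q: c ≡ 47 (mod 53), and 47^49 mod 53 = 13.
h = q_inv·(m₁ − m₂) mod p = 49·(44 − 13) mod 59 = 44.
m = m₂ + h·q = 13 + 44·53 = 2345.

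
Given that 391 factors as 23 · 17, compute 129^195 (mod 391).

Mod 23: 129 ≡ 14; by Fermat, exponent reduces to 195 mod 22 = 19; 14^19 ≡ 10 (mod 23).
Mod 17: 129 ≡ 10; by Fermat, exponent reduces to 195 mod 16 = 3; 10^3 ≡ 14 (mod 17).
Combine by CRT: x ≡ 10 (mod 23), x ≡ 14 (mod 17) ⇒ x ≡ 286 (mod 391).

286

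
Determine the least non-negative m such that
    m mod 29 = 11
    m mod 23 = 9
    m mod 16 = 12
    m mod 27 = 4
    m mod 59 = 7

9046300

The moduli are pairwise coprime; N = 29·23·16·27·59 = 17000496.
N/29 = 586224; 586224 ≡ 18 (mod 29); 18·21 ≡ 1, so inverse 21.
N/23 = 739152; 739152 ≡ 1 (mod 23), inverse 1.
N/16 = 1062531; 1062531 ≡ 3 (mod 16); 3·11 ≡ 1, so inverse 11.
N/27 = 629648; 629648 ≡ 8 (mod 27); 8·17 ≡ 1, so inverse 17.
N/59 = 288144; 288144 ≡ 47 (mod 59); 47·54 ≡ 1, so inverse 54.
m ≡ 11·586224·21 + 9·739152·1 + 12·1062531·11 + 4·629648·17 + 7·288144·54 = 434058700.
434058700 mod 17000496 = 9046300.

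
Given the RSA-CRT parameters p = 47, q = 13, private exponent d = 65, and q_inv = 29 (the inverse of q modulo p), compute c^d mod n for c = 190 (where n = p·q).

567

d_p = d mod (p−1) = 65 mod 46 = 19; d_q = d mod (q−1) = 5.
m₁ = c^(d_p) mod p: c ≡ 2 (mod 47), and 2^19 mod 47 = 3.
m₂ = c^(d_q) mod q: c ≡ 8 (mod 13), and 8^5 mod 13 = 8.
h = q_inv·(m₁ − m₂) mod p = 29·(3 − 8) mod 47 = 43.
m = m₂ + h·q = 8 + 43·13 = 567.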